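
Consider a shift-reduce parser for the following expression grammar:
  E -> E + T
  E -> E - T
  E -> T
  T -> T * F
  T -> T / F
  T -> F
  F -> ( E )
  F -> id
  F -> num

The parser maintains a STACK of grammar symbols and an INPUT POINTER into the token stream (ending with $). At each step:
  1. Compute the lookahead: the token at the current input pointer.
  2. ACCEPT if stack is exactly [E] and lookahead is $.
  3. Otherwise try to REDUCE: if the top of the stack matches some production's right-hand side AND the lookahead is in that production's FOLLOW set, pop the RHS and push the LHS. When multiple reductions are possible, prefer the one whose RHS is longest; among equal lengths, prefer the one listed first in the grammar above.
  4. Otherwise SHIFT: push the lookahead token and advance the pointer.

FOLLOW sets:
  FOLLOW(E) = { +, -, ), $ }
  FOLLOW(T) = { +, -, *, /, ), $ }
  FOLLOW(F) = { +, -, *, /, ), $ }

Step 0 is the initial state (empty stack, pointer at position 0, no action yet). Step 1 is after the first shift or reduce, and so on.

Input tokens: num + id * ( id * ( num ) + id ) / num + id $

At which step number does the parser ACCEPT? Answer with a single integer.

Step 1: shift num. Stack=[num] ptr=1 lookahead=+ remaining=[+ id * ( id * ( num ) + id ) / num + id $]
Step 2: reduce F->num. Stack=[F] ptr=1 lookahead=+ remaining=[+ id * ( id * ( num ) + id ) / num + id $]
Step 3: reduce T->F. Stack=[T] ptr=1 lookahead=+ remaining=[+ id * ( id * ( num ) + id ) / num + id $]
Step 4: reduce E->T. Stack=[E] ptr=1 lookahead=+ remaining=[+ id * ( id * ( num ) + id ) / num + id $]
Step 5: shift +. Stack=[E +] ptr=2 lookahead=id remaining=[id * ( id * ( num ) + id ) / num + id $]
Step 6: shift id. Stack=[E + id] ptr=3 lookahead=* remaining=[* ( id * ( num ) + id ) / num + id $]
Step 7: reduce F->id. Stack=[E + F] ptr=3 lookahead=* remaining=[* ( id * ( num ) + id ) / num + id $]
Step 8: reduce T->F. Stack=[E + T] ptr=3 lookahead=* remaining=[* ( id * ( num ) + id ) / num + id $]
Step 9: shift *. Stack=[E + T *] ptr=4 lookahead=( remaining=[( id * ( num ) + id ) / num + id $]
Step 10: shift (. Stack=[E + T * (] ptr=5 lookahead=id remaining=[id * ( num ) + id ) / num + id $]
Step 11: shift id. Stack=[E + T * ( id] ptr=6 lookahead=* remaining=[* ( num ) + id ) / num + id $]
Step 12: reduce F->id. Stack=[E + T * ( F] ptr=6 lookahead=* remaining=[* ( num ) + id ) / num + id $]
Step 13: reduce T->F. Stack=[E + T * ( T] ptr=6 lookahead=* remaining=[* ( num ) + id ) / num + id $]
Step 14: shift *. Stack=[E + T * ( T *] ptr=7 lookahead=( remaining=[( num ) + id ) / num + id $]
Step 15: shift (. Stack=[E + T * ( T * (] ptr=8 lookahead=num remaining=[num ) + id ) / num + id $]
Step 16: shift num. Stack=[E + T * ( T * ( num] ptr=9 lookahead=) remaining=[) + id ) / num + id $]
Step 17: reduce F->num. Stack=[E + T * ( T * ( F] ptr=9 lookahead=) remaining=[) + id ) / num + id $]
Step 18: reduce T->F. Stack=[E + T * ( T * ( T] ptr=9 lookahead=) remaining=[) + id ) / num + id $]
Step 19: reduce E->T. Stack=[E + T * ( T * ( E] ptr=9 lookahead=) remaining=[) + id ) / num + id $]
Step 20: shift ). Stack=[E + T * ( T * ( E )] ptr=10 lookahead=+ remaining=[+ id ) / num + id $]
Step 21: reduce F->( E ). Stack=[E + T * ( T * F] ptr=10 lookahead=+ remaining=[+ id ) / num + id $]
Step 22: reduce T->T * F. Stack=[E + T * ( T] ptr=10 lookahead=+ remaining=[+ id ) / num + id $]
Step 23: reduce E->T. Stack=[E + T * ( E] ptr=10 lookahead=+ remaining=[+ id ) / num + id $]
Step 24: shift +. Stack=[E + T * ( E +] ptr=11 lookahead=id remaining=[id ) / num + id $]
Step 25: shift id. Stack=[E + T * ( E + id] ptr=12 lookahead=) remaining=[) / num + id $]
Step 26: reduce F->id. Stack=[E + T * ( E + F] ptr=12 lookahead=) remaining=[) / num + id $]
Step 27: reduce T->F. Stack=[E + T * ( E + T] ptr=12 lookahead=) remaining=[) / num + id $]
Step 28: reduce E->E + T. Stack=[E + T * ( E] ptr=12 lookahead=) remaining=[) / num + id $]
Step 29: shift ). Stack=[E + T * ( E )] ptr=13 lookahead=/ remaining=[/ num + id $]
Step 30: reduce F->( E ). Stack=[E + T * F] ptr=13 lookahead=/ remaining=[/ num + id $]
Step 31: reduce T->T * F. Stack=[E + T] ptr=13 lookahead=/ remaining=[/ num + id $]
Step 32: shift /. Stack=[E + T /] ptr=14 lookahead=num remaining=[num + id $]
Step 33: shift num. Stack=[E + T / num] ptr=15 lookahead=+ remaining=[+ id $]
Step 34: reduce F->num. Stack=[E + T / F] ptr=15 lookahead=+ remaining=[+ id $]
Step 35: reduce T->T / F. Stack=[E + T] ptr=15 lookahead=+ remaining=[+ id $]
Step 36: reduce E->E + T. Stack=[E] ptr=15 lookahead=+ remaining=[+ id $]
Step 37: shift +. Stack=[E +] ptr=16 lookahead=id remaining=[id $]
Step 38: shift id. Stack=[E + id] ptr=17 lookahead=$ remaining=[$]
Step 39: reduce F->id. Stack=[E + F] ptr=17 lookahead=$ remaining=[$]
Step 40: reduce T->F. Stack=[E + T] ptr=17 lookahead=$ remaining=[$]
Step 41: reduce E->E + T. Stack=[E] ptr=17 lookahead=$ remaining=[$]
Step 42: accept. Stack=[E] ptr=17 lookahead=$ remaining=[$]

Answer: 42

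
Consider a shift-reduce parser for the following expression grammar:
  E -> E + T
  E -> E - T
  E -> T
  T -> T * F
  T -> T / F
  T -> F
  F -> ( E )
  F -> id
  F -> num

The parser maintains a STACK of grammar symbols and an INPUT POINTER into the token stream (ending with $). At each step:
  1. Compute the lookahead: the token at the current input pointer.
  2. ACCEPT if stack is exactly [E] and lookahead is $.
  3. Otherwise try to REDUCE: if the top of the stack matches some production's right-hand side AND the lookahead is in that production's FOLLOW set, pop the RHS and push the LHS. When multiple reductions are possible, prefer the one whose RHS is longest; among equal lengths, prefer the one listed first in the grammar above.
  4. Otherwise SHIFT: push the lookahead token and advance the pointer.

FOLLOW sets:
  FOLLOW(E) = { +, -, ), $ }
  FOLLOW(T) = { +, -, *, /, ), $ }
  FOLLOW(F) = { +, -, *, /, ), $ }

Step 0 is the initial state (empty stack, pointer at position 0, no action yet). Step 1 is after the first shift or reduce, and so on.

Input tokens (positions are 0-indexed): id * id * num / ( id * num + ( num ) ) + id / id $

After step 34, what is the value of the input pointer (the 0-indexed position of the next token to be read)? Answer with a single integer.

Step 1: shift id. Stack=[id] ptr=1 lookahead=* remaining=[* id * num / ( id * num + ( num ) ) + id / id $]
Step 2: reduce F->id. Stack=[F] ptr=1 lookahead=* remaining=[* id * num / ( id * num + ( num ) ) + id / id $]
Step 3: reduce T->F. Stack=[T] ptr=1 lookahead=* remaining=[* id * num / ( id * num + ( num ) ) + id / id $]
Step 4: shift *. Stack=[T *] ptr=2 lookahead=id remaining=[id * num / ( id * num + ( num ) ) + id / id $]
Step 5: shift id. Stack=[T * id] ptr=3 lookahead=* remaining=[* num / ( id * num + ( num ) ) + id / id $]
Step 6: reduce F->id. Stack=[T * F] ptr=3 lookahead=* remaining=[* num / ( id * num + ( num ) ) + id / id $]
Step 7: reduce T->T * F. Stack=[T] ptr=3 lookahead=* remaining=[* num / ( id * num + ( num ) ) + id / id $]
Step 8: shift *. Stack=[T *] ptr=4 lookahead=num remaining=[num / ( id * num + ( num ) ) + id / id $]
Step 9: shift num. Stack=[T * num] ptr=5 lookahead=/ remaining=[/ ( id * num + ( num ) ) + id / id $]
Step 10: reduce F->num. Stack=[T * F] ptr=5 lookahead=/ remaining=[/ ( id * num + ( num ) ) + id / id $]
Step 11: reduce T->T * F. Stack=[T] ptr=5 lookahead=/ remaining=[/ ( id * num + ( num ) ) + id / id $]
Step 12: shift /. Stack=[T /] ptr=6 lookahead=( remaining=[( id * num + ( num ) ) + id / id $]
Step 13: shift (. Stack=[T / (] ptr=7 lookahead=id remaining=[id * num + ( num ) ) + id / id $]
Step 14: shift id. Stack=[T / ( id] ptr=8 lookahead=* remaining=[* num + ( num ) ) + id / id $]
Step 15: reduce F->id. Stack=[T / ( F] ptr=8 lookahead=* remaining=[* num + ( num ) ) + id / id $]
Step 16: reduce T->F. Stack=[T / ( T] ptr=8 lookahead=* remaining=[* num + ( num ) ) + id / id $]
Step 17: shift *. Stack=[T / ( T *] ptr=9 lookahead=num remaining=[num + ( num ) ) + id / id $]
Step 18: shift num. Stack=[T / ( T * num] ptr=10 lookahead=+ remaining=[+ ( num ) ) + id / id $]
Step 19: reduce F->num. Stack=[T / ( T * F] ptr=10 lookahead=+ remaining=[+ ( num ) ) + id / id $]
Step 20: reduce T->T * F. Stack=[T / ( T] ptr=10 lookahead=+ remaining=[+ ( num ) ) + id / id $]
Step 21: reduce E->T. Stack=[T / ( E] ptr=10 lookahead=+ remaining=[+ ( num ) ) + id / id $]
Step 22: shift +. Stack=[T / ( E +] ptr=11 lookahead=( remaining=[( num ) ) + id / id $]
Step 23: shift (. Stack=[T / ( E + (] ptr=12 lookahead=num remaining=[num ) ) + id / id $]
Step 24: shift num. Stack=[T / ( E + ( num] ptr=13 lookahead=) remaining=[) ) + id / id $]
Step 25: reduce F->num. Stack=[T / ( E + ( F] ptr=13 lookahead=) remaining=[) ) + id / id $]
Step 26: reduce T->F. Stack=[T / ( E + ( T] ptr=13 lookahead=) remaining=[) ) + id / id $]
Step 27: reduce E->T. Stack=[T / ( E + ( E] ptr=13 lookahead=) remaining=[) ) + id / id $]
Step 28: shift ). Stack=[T / ( E + ( E )] ptr=14 lookahead=) remaining=[) + id / id $]
Step 29: reduce F->( E ). Stack=[T / ( E + F] ptr=14 lookahead=) remaining=[) + id / id $]
Step 30: reduce T->F. Stack=[T / ( E + T] ptr=14 lookahead=) remaining=[) + id / id $]
Step 31: reduce E->E + T. Stack=[T / ( E] ptr=14 lookahead=) remaining=[) + id / id $]
Step 32: shift ). Stack=[T / ( E )] ptr=15 lookahead=+ remaining=[+ id / id $]
Step 33: reduce F->( E ). Stack=[T / F] ptr=15 lookahead=+ remaining=[+ id / id $]
Step 34: reduce T->T / F. Stack=[T] ptr=15 lookahead=+ remaining=[+ id / id $]

Answer: 15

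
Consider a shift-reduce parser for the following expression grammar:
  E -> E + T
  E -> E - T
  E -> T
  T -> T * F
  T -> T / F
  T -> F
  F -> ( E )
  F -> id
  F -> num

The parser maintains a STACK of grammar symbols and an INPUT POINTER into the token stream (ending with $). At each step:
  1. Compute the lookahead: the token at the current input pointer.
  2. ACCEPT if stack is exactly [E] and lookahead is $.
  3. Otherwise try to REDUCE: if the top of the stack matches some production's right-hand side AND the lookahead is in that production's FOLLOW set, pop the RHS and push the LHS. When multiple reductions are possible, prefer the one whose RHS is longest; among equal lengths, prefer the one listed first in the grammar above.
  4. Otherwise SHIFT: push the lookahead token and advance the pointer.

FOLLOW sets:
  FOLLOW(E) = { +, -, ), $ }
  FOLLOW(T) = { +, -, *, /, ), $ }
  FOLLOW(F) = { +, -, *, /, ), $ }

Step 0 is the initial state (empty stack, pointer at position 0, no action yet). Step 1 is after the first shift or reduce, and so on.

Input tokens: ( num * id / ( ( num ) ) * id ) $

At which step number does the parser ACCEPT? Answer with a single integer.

Step 1: shift (. Stack=[(] ptr=1 lookahead=num remaining=[num * id / ( ( num ) ) * id ) $]
Step 2: shift num. Stack=[( num] ptr=2 lookahead=* remaining=[* id / ( ( num ) ) * id ) $]
Step 3: reduce F->num. Stack=[( F] ptr=2 lookahead=* remaining=[* id / ( ( num ) ) * id ) $]
Step 4: reduce T->F. Stack=[( T] ptr=2 lookahead=* remaining=[* id / ( ( num ) ) * id ) $]
Step 5: shift *. Stack=[( T *] ptr=3 lookahead=id remaining=[id / ( ( num ) ) * id ) $]
Step 6: shift id. Stack=[( T * id] ptr=4 lookahead=/ remaining=[/ ( ( num ) ) * id ) $]
Step 7: reduce F->id. Stack=[( T * F] ptr=4 lookahead=/ remaining=[/ ( ( num ) ) * id ) $]
Step 8: reduce T->T * F. Stack=[( T] ptr=4 lookahead=/ remaining=[/ ( ( num ) ) * id ) $]
Step 9: shift /. Stack=[( T /] ptr=5 lookahead=( remaining=[( ( num ) ) * id ) $]
Step 10: shift (. Stack=[( T / (] ptr=6 lookahead=( remaining=[( num ) ) * id ) $]
Step 11: shift (. Stack=[( T / ( (] ptr=7 lookahead=num remaining=[num ) ) * id ) $]
Step 12: shift num. Stack=[( T / ( ( num] ptr=8 lookahead=) remaining=[) ) * id ) $]
Step 13: reduce F->num. Stack=[( T / ( ( F] ptr=8 lookahead=) remaining=[) ) * id ) $]
Step 14: reduce T->F. Stack=[( T / ( ( T] ptr=8 lookahead=) remaining=[) ) * id ) $]
Step 15: reduce E->T. Stack=[( T / ( ( E] ptr=8 lookahead=) remaining=[) ) * id ) $]
Step 16: shift ). Stack=[( T / ( ( E )] ptr=9 lookahead=) remaining=[) * id ) $]
Step 17: reduce F->( E ). Stack=[( T / ( F] ptr=9 lookahead=) remaining=[) * id ) $]
Step 18: reduce T->F. Stack=[( T / ( T] ptr=9 lookahead=) remaining=[) * id ) $]
Step 19: reduce E->T. Stack=[( T / ( E] ptr=9 lookahead=) remaining=[) * id ) $]
Step 20: shift ). Stack=[( T / ( E )] ptr=10 lookahead=* remaining=[* id ) $]
Step 21: reduce F->( E ). Stack=[( T / F] ptr=10 lookahead=* remaining=[* id ) $]
Step 22: reduce T->T / F. Stack=[( T] ptr=10 lookahead=* remaining=[* id ) $]
Step 23: shift *. Stack=[( T *] ptr=11 lookahead=id remaining=[id ) $]
Step 24: shift id. Stack=[( T * id] ptr=12 lookahead=) remaining=[) $]
Step 25: reduce F->id. Stack=[( T * F] ptr=12 lookahead=) remaining=[) $]
Step 26: reduce T->T * F. Stack=[( T] ptr=12 lookahead=) remaining=[) $]
Step 27: reduce E->T. Stack=[( E] ptr=12 lookahead=) remaining=[) $]
Step 28: shift ). Stack=[( E )] ptr=13 lookahead=$ remaining=[$]
Step 29: reduce F->( E ). Stack=[F] ptr=13 lookahead=$ remaining=[$]
Step 30: reduce T->F. Stack=[T] ptr=13 lookahead=$ remaining=[$]
Step 31: reduce E->T. Stack=[E] ptr=13 lookahead=$ remaining=[$]
Step 32: accept. Stack=[E] ptr=13 lookahead=$ remaining=[$]

Answer: 32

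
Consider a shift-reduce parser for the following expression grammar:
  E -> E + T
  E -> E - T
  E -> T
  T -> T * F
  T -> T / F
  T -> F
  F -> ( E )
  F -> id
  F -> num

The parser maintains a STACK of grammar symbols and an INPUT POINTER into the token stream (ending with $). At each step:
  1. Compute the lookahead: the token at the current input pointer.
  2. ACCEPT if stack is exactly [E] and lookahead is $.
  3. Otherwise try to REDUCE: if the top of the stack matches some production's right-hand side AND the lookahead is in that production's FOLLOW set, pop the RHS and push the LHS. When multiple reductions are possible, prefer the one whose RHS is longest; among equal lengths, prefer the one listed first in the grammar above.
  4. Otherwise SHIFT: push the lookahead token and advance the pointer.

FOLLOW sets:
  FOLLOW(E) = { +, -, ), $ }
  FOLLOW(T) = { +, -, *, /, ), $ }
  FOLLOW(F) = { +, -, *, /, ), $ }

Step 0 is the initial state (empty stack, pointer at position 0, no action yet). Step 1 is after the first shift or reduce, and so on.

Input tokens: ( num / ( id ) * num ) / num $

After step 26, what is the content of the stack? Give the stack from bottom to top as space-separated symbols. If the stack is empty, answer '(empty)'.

Step 1: shift (. Stack=[(] ptr=1 lookahead=num remaining=[num / ( id ) * num ) / num $]
Step 2: shift num. Stack=[( num] ptr=2 lookahead=/ remaining=[/ ( id ) * num ) / num $]
Step 3: reduce F->num. Stack=[( F] ptr=2 lookahead=/ remaining=[/ ( id ) * num ) / num $]
Step 4: reduce T->F. Stack=[( T] ptr=2 lookahead=/ remaining=[/ ( id ) * num ) / num $]
Step 5: shift /. Stack=[( T /] ptr=3 lookahead=( remaining=[( id ) * num ) / num $]
Step 6: shift (. Stack=[( T / (] ptr=4 lookahead=id remaining=[id ) * num ) / num $]
Step 7: shift id. Stack=[( T / ( id] ptr=5 lookahead=) remaining=[) * num ) / num $]
Step 8: reduce F->id. Stack=[( T / ( F] ptr=5 lookahead=) remaining=[) * num ) / num $]
Step 9: reduce T->F. Stack=[( T / ( T] ptr=5 lookahead=) remaining=[) * num ) / num $]
Step 10: reduce E->T. Stack=[( T / ( E] ptr=5 lookahead=) remaining=[) * num ) / num $]
Step 11: shift ). Stack=[( T / ( E )] ptr=6 lookahead=* remaining=[* num ) / num $]
Step 12: reduce F->( E ). Stack=[( T / F] ptr=6 lookahead=* remaining=[* num ) / num $]
Step 13: reduce T->T / F. Stack=[( T] ptr=6 lookahead=* remaining=[* num ) / num $]
Step 14: shift *. Stack=[( T *] ptr=7 lookahead=num remaining=[num ) / num $]
Step 15: shift num. Stack=[( T * num] ptr=8 lookahead=) remaining=[) / num $]
Step 16: reduce F->num. Stack=[( T * F] ptr=8 lookahead=) remaining=[) / num $]
Step 17: reduce T->T * F. Stack=[( T] ptr=8 lookahead=) remaining=[) / num $]
Step 18: reduce E->T. Stack=[( E] ptr=8 lookahead=) remaining=[) / num $]
Step 19: shift ). Stack=[( E )] ptr=9 lookahead=/ remaining=[/ num $]
Step 20: reduce F->( E ). Stack=[F] ptr=9 lookahead=/ remaining=[/ num $]
Step 21: reduce T->F. Stack=[T] ptr=9 lookahead=/ remaining=[/ num $]
Step 22: shift /. Stack=[T /] ptr=10 lookahead=num remaining=[num $]
Step 23: shift num. Stack=[T / num] ptr=11 lookahead=$ remaining=[$]
Step 24: reduce F->num. Stack=[T / F] ptr=11 lookahead=$ remaining=[$]
Step 25: reduce T->T / F. Stack=[T] ptr=11 lookahead=$ remaining=[$]
Step 26: reduce E->T. Stack=[E] ptr=11 lookahead=$ remaining=[$]

Answer: E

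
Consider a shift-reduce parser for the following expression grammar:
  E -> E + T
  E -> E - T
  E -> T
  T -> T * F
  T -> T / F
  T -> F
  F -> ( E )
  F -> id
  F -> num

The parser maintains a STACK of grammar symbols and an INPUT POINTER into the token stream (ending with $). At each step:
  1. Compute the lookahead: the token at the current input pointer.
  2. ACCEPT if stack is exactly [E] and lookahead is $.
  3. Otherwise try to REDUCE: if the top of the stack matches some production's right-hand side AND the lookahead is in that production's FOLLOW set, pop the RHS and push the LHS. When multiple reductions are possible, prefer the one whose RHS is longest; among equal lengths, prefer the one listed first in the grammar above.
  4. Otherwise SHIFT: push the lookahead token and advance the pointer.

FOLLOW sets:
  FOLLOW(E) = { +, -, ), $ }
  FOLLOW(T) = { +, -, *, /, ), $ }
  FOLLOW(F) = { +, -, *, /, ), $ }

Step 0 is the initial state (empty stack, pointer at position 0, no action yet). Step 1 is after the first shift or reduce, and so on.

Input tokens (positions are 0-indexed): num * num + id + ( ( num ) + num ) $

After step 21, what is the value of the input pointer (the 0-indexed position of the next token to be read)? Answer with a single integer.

Answer: 10

Derivation:
Step 1: shift num. Stack=[num] ptr=1 lookahead=* remaining=[* num + id + ( ( num ) + num ) $]
Step 2: reduce F->num. Stack=[F] ptr=1 lookahead=* remaining=[* num + id + ( ( num ) + num ) $]
Step 3: reduce T->F. Stack=[T] ptr=1 lookahead=* remaining=[* num + id + ( ( num ) + num ) $]
Step 4: shift *. Stack=[T *] ptr=2 lookahead=num remaining=[num + id + ( ( num ) + num ) $]
Step 5: shift num. Stack=[T * num] ptr=3 lookahead=+ remaining=[+ id + ( ( num ) + num ) $]
Step 6: reduce F->num. Stack=[T * F] ptr=3 lookahead=+ remaining=[+ id + ( ( num ) + num ) $]
Step 7: reduce T->T * F. Stack=[T] ptr=3 lookahead=+ remaining=[+ id + ( ( num ) + num ) $]
Step 8: reduce E->T. Stack=[E] ptr=3 lookahead=+ remaining=[+ id + ( ( num ) + num ) $]
Step 9: shift +. Stack=[E +] ptr=4 lookahead=id remaining=[id + ( ( num ) + num ) $]
Step 10: shift id. Stack=[E + id] ptr=5 lookahead=+ remaining=[+ ( ( num ) + num ) $]
Step 11: reduce F->id. Stack=[E + F] ptr=5 lookahead=+ remaining=[+ ( ( num ) + num ) $]
Step 12: reduce T->F. Stack=[E + T] ptr=5 lookahead=+ remaining=[+ ( ( num ) + num ) $]
Step 13: reduce E->E + T. Stack=[E] ptr=5 lookahead=+ remaining=[+ ( ( num ) + num ) $]
Step 14: shift +. Stack=[E +] ptr=6 lookahead=( remaining=[( ( num ) + num ) $]
Step 15: shift (. Stack=[E + (] ptr=7 lookahead=( remaining=[( num ) + num ) $]
Step 16: shift (. Stack=[E + ( (] ptr=8 lookahead=num remaining=[num ) + num ) $]
Step 17: shift num. Stack=[E + ( ( num] ptr=9 lookahead=) remaining=[) + num ) $]
Step 18: reduce F->num. Stack=[E + ( ( F] ptr=9 lookahead=) remaining=[) + num ) $]
Step 19: reduce T->F. Stack=[E + ( ( T] ptr=9 lookahead=) remaining=[) + num ) $]
Step 20: reduce E->T. Stack=[E + ( ( E] ptr=9 lookahead=) remaining=[) + num ) $]
Step 21: shift ). Stack=[E + ( ( E )] ptr=10 lookahead=+ remaining=[+ num ) $]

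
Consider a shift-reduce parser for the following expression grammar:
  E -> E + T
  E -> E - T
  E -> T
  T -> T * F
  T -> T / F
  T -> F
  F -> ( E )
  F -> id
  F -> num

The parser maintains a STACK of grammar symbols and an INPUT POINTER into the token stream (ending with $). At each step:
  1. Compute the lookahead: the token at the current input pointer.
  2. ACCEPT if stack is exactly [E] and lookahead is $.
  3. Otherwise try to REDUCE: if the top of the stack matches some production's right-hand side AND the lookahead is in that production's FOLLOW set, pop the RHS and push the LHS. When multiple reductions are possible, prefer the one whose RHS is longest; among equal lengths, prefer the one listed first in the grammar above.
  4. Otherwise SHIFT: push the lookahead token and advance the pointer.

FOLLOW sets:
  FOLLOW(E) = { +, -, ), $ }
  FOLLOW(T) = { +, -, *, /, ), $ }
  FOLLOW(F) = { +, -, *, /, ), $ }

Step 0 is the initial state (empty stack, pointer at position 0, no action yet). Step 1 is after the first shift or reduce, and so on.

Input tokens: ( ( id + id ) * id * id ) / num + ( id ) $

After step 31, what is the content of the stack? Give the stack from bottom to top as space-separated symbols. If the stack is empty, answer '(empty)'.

Answer: E

Derivation:
Step 1: shift (. Stack=[(] ptr=1 lookahead=( remaining=[( id + id ) * id * id ) / num + ( id ) $]
Step 2: shift (. Stack=[( (] ptr=2 lookahead=id remaining=[id + id ) * id * id ) / num + ( id ) $]
Step 3: shift id. Stack=[( ( id] ptr=3 lookahead=+ remaining=[+ id ) * id * id ) / num + ( id ) $]
Step 4: reduce F->id. Stack=[( ( F] ptr=3 lookahead=+ remaining=[+ id ) * id * id ) / num + ( id ) $]
Step 5: reduce T->F. Stack=[( ( T] ptr=3 lookahead=+ remaining=[+ id ) * id * id ) / num + ( id ) $]
Step 6: reduce E->T. Stack=[( ( E] ptr=3 lookahead=+ remaining=[+ id ) * id * id ) / num + ( id ) $]
Step 7: shift +. Stack=[( ( E +] ptr=4 lookahead=id remaining=[id ) * id * id ) / num + ( id ) $]
Step 8: shift id. Stack=[( ( E + id] ptr=5 lookahead=) remaining=[) * id * id ) / num + ( id ) $]
Step 9: reduce F->id. Stack=[( ( E + F] ptr=5 lookahead=) remaining=[) * id * id ) / num + ( id ) $]
Step 10: reduce T->F. Stack=[( ( E + T] ptr=5 lookahead=) remaining=[) * id * id ) / num + ( id ) $]
Step 11: reduce E->E + T. Stack=[( ( E] ptr=5 lookahead=) remaining=[) * id * id ) / num + ( id ) $]
Step 12: shift ). Stack=[( ( E )] ptr=6 lookahead=* remaining=[* id * id ) / num + ( id ) $]
Step 13: reduce F->( E ). Stack=[( F] ptr=6 lookahead=* remaining=[* id * id ) / num + ( id ) $]
Step 14: reduce T->F. Stack=[( T] ptr=6 lookahead=* remaining=[* id * id ) / num + ( id ) $]
Step 15: shift *. Stack=[( T *] ptr=7 lookahead=id remaining=[id * id ) / num + ( id ) $]
Step 16: shift id. Stack=[( T * id] ptr=8 lookahead=* remaining=[* id ) / num + ( id ) $]
Step 17: reduce F->id. Stack=[( T * F] ptr=8 lookahead=* remaining=[* id ) / num + ( id ) $]
Step 18: reduce T->T * F. Stack=[( T] ptr=8 lookahead=* remaining=[* id ) / num + ( id ) $]
Step 19: shift *. Stack=[( T *] ptr=9 lookahead=id remaining=[id ) / num + ( id ) $]
Step 20: shift id. Stack=[( T * id] ptr=10 lookahead=) remaining=[) / num + ( id ) $]
Step 21: reduce F->id. Stack=[( T * F] ptr=10 lookahead=) remaining=[) / num + ( id ) $]
Step 22: reduce T->T * F. Stack=[( T] ptr=10 lookahead=) remaining=[) / num + ( id ) $]
Step 23: reduce E->T. Stack=[( E] ptr=10 lookahead=) remaining=[) / num + ( id ) $]
Step 24: shift ). Stack=[( E )] ptr=11 lookahead=/ remaining=[/ num + ( id ) $]
Step 25: reduce F->( E ). Stack=[F] ptr=11 lookahead=/ remaining=[/ num + ( id ) $]
Step 26: reduce T->F. Stack=[T] ptr=11 lookahead=/ remaining=[/ num + ( id ) $]
Step 27: shift /. Stack=[T /] ptr=12 lookahead=num remaining=[num + ( id ) $]
Step 28: shift num. Stack=[T / num] ptr=13 lookahead=+ remaining=[+ ( id ) $]
Step 29: reduce F->num. Stack=[T / F] ptr=13 lookahead=+ remaining=[+ ( id ) $]
Step 30: reduce T->T / F. Stack=[T] ptr=13 lookahead=+ remaining=[+ ( id ) $]
Step 31: reduce E->T. Stack=[E] ptr=13 lookahead=+ remaining=[+ ( id ) $]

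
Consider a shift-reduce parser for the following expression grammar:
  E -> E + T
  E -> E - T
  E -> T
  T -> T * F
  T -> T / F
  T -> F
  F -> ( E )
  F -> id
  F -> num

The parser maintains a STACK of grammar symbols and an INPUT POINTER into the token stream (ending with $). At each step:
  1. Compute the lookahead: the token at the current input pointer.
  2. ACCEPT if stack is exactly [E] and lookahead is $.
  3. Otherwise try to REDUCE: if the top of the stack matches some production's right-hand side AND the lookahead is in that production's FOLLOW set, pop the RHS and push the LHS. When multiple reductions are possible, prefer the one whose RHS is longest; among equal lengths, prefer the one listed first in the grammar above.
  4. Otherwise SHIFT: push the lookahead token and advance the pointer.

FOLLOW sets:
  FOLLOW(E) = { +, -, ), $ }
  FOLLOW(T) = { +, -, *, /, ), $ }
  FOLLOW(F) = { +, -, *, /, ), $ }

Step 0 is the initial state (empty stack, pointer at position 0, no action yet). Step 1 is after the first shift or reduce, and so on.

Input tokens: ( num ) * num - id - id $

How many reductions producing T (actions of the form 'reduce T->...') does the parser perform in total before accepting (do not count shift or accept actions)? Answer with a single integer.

Answer: 5

Derivation:
Step 1: shift (. Stack=[(] ptr=1 lookahead=num remaining=[num ) * num - id - id $]
Step 2: shift num. Stack=[( num] ptr=2 lookahead=) remaining=[) * num - id - id $]
Step 3: reduce F->num. Stack=[( F] ptr=2 lookahead=) remaining=[) * num - id - id $]
Step 4: reduce T->F. Stack=[( T] ptr=2 lookahead=) remaining=[) * num - id - id $]
Step 5: reduce E->T. Stack=[( E] ptr=2 lookahead=) remaining=[) * num - id - id $]
Step 6: shift ). Stack=[( E )] ptr=3 lookahead=* remaining=[* num - id - id $]
Step 7: reduce F->( E ). Stack=[F] ptr=3 lookahead=* remaining=[* num - id - id $]
Step 8: reduce T->F. Stack=[T] ptr=3 lookahead=* remaining=[* num - id - id $]
Step 9: shift *. Stack=[T *] ptr=4 lookahead=num remaining=[num - id - id $]
Step 10: shift num. Stack=[T * num] ptr=5 lookahead=- remaining=[- id - id $]
Step 11: reduce F->num. Stack=[T * F] ptr=5 lookahead=- remaining=[- id - id $]
Step 12: reduce T->T * F. Stack=[T] ptr=5 lookahead=- remaining=[- id - id $]
Step 13: reduce E->T. Stack=[E] ptr=5 lookahead=- remaining=[- id - id $]
Step 14: shift -. Stack=[E -] ptr=6 lookahead=id remaining=[id - id $]
Step 15: shift id. Stack=[E - id] ptr=7 lookahead=- remaining=[- id $]
Step 16: reduce F->id. Stack=[E - F] ptr=7 lookahead=- remaining=[- id $]
Step 17: reduce T->F. Stack=[E - T] ptr=7 lookahead=- remaining=[- id $]
Step 18: reduce E->E - T. Stack=[E] ptr=7 lookahead=- remaining=[- id $]
Step 19: shift -. Stack=[E -] ptr=8 lookahead=id remaining=[id $]
Step 20: shift id. Stack=[E - id] ptr=9 lookahead=$ remaining=[$]
Step 21: reduce F->id. Stack=[E - F] ptr=9 lookahead=$ remaining=[$]
Step 22: reduce T->F. Stack=[E - T] ptr=9 lookahead=$ remaining=[$]
Step 23: reduce E->E - T. Stack=[E] ptr=9 lookahead=$ remaining=[$]
Step 24: accept. Stack=[E] ptr=9 lookahead=$ remaining=[$]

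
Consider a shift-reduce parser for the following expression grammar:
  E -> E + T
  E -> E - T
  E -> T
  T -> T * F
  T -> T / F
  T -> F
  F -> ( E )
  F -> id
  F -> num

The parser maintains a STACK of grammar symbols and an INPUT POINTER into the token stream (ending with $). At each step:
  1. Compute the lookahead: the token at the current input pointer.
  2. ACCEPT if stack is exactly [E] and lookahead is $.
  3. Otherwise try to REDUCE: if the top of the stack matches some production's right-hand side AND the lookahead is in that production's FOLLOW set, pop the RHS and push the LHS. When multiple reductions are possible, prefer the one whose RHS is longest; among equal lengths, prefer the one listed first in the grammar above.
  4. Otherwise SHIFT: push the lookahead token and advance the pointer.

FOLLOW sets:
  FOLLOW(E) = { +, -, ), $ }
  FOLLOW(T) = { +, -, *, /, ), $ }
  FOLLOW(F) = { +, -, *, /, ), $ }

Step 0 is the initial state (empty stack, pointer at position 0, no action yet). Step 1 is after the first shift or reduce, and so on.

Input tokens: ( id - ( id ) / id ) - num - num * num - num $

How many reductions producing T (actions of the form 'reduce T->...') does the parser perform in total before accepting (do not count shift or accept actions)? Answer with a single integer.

Answer: 9

Derivation:
Step 1: shift (. Stack=[(] ptr=1 lookahead=id remaining=[id - ( id ) / id ) - num - num * num - num $]
Step 2: shift id. Stack=[( id] ptr=2 lookahead=- remaining=[- ( id ) / id ) - num - num * num - num $]
Step 3: reduce F->id. Stack=[( F] ptr=2 lookahead=- remaining=[- ( id ) / id ) - num - num * num - num $]
Step 4: reduce T->F. Stack=[( T] ptr=2 lookahead=- remaining=[- ( id ) / id ) - num - num * num - num $]
Step 5: reduce E->T. Stack=[( E] ptr=2 lookahead=- remaining=[- ( id ) / id ) - num - num * num - num $]
Step 6: shift -. Stack=[( E -] ptr=3 lookahead=( remaining=[( id ) / id ) - num - num * num - num $]
Step 7: shift (. Stack=[( E - (] ptr=4 lookahead=id remaining=[id ) / id ) - num - num * num - num $]
Step 8: shift id. Stack=[( E - ( id] ptr=5 lookahead=) remaining=[) / id ) - num - num * num - num $]
Step 9: reduce F->id. Stack=[( E - ( F] ptr=5 lookahead=) remaining=[) / id ) - num - num * num - num $]
Step 10: reduce T->F. Stack=[( E - ( T] ptr=5 lookahead=) remaining=[) / id ) - num - num * num - num $]
Step 11: reduce E->T. Stack=[( E - ( E] ptr=5 lookahead=) remaining=[) / id ) - num - num * num - num $]
Step 12: shift ). Stack=[( E - ( E )] ptr=6 lookahead=/ remaining=[/ id ) - num - num * num - num $]
Step 13: reduce F->( E ). Stack=[( E - F] ptr=6 lookahead=/ remaining=[/ id ) - num - num * num - num $]
Step 14: reduce T->F. Stack=[( E - T] ptr=6 lookahead=/ remaining=[/ id ) - num - num * num - num $]
Step 15: shift /. Stack=[( E - T /] ptr=7 lookahead=id remaining=[id ) - num - num * num - num $]
Step 16: shift id. Stack=[( E - T / id] ptr=8 lookahead=) remaining=[) - num - num * num - num $]
Step 17: reduce F->id. Stack=[( E - T / F] ptr=8 lookahead=) remaining=[) - num - num * num - num $]
Step 18: reduce T->T / F. Stack=[( E - T] ptr=8 lookahead=) remaining=[) - num - num * num - num $]
Step 19: reduce E->E - T. Stack=[( E] ptr=8 lookahead=) remaining=[) - num - num * num - num $]
Step 20: shift ). Stack=[( E )] ptr=9 lookahead=- remaining=[- num - num * num - num $]
Step 21: reduce F->( E ). Stack=[F] ptr=9 lookahead=- remaining=[- num - num * num - num $]
Step 22: reduce T->F. Stack=[T] ptr=9 lookahead=- remaining=[- num - num * num - num $]
Step 23: reduce E->T. Stack=[E] ptr=9 lookahead=- remaining=[- num - num * num - num $]
Step 24: shift -. Stack=[E -] ptr=10 lookahead=num remaining=[num - num * num - num $]
Step 25: shift num. Stack=[E - num] ptr=11 lookahead=- remaining=[- num * num - num $]
Step 26: reduce F->num. Stack=[E - F] ptr=11 lookahead=- remaining=[- num * num - num $]
Step 27: reduce T->F. Stack=[E - T] ptr=11 lookahead=- remaining=[- num * num - num $]
Step 28: reduce E->E - T. Stack=[E] ptr=11 lookahead=- remaining=[- num * num - num $]
Step 29: shift -. Stack=[E -] ptr=12 lookahead=num remaining=[num * num - num $]
Step 30: shift num. Stack=[E - num] ptr=13 lookahead=* remaining=[* num - num $]
Step 31: reduce F->num. Stack=[E - F] ptr=13 lookahead=* remaining=[* num - num $]
Step 32: reduce T->F. Stack=[E - T] ptr=13 lookahead=* remaining=[* num - num $]
Step 33: shift *. Stack=[E - T *] ptr=14 lookahead=num remaining=[num - num $]
Step 34: shift num. Stack=[E - T * num] ptr=15 lookahead=- remaining=[- num $]
Step 35: reduce F->num. Stack=[E - T * F] ptr=15 lookahead=- remaining=[- num $]
Step 36: reduce T->T * F. Stack=[E - T] ptr=15 lookahead=- remaining=[- num $]
Step 37: reduce E->E - T. Stack=[E] ptr=15 lookahead=- remaining=[- num $]
Step 38: shift -. Stack=[E -] ptr=16 lookahead=num remaining=[num $]
Step 39: shift num. Stack=[E - num] ptr=17 lookahead=$ remaining=[$]
Step 40: reduce F->num. Stack=[E - F] ptr=17 lookahead=$ remaining=[$]
Step 41: reduce T->F. Stack=[E - T] ptr=17 lookahead=$ remaining=[$]
Step 42: reduce E->E - T. Stack=[E] ptr=17 lookahead=$ remaining=[$]
Step 43: accept. Stack=[E] ptr=17 lookahead=$ remaining=[$]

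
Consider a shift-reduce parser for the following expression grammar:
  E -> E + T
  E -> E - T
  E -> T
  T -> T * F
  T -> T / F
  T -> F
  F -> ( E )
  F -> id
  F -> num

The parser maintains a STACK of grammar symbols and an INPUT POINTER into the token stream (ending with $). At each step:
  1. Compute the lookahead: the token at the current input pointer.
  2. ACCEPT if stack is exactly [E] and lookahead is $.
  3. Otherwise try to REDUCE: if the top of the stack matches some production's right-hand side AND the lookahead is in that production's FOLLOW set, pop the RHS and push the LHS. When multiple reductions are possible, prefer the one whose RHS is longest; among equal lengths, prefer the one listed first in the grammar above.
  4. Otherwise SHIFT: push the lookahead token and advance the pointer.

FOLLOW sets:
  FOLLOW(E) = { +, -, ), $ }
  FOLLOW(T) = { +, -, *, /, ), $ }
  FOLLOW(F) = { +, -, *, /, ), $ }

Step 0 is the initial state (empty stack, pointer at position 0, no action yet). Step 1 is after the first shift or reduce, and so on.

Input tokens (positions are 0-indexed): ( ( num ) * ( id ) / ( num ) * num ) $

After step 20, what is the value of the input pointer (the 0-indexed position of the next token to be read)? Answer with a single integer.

Step 1: shift (. Stack=[(] ptr=1 lookahead=( remaining=[( num ) * ( id ) / ( num ) * num ) $]
Step 2: shift (. Stack=[( (] ptr=2 lookahead=num remaining=[num ) * ( id ) / ( num ) * num ) $]
Step 3: shift num. Stack=[( ( num] ptr=3 lookahead=) remaining=[) * ( id ) / ( num ) * num ) $]
Step 4: reduce F->num. Stack=[( ( F] ptr=3 lookahead=) remaining=[) * ( id ) / ( num ) * num ) $]
Step 5: reduce T->F. Stack=[( ( T] ptr=3 lookahead=) remaining=[) * ( id ) / ( num ) * num ) $]
Step 6: reduce E->T. Stack=[( ( E] ptr=3 lookahead=) remaining=[) * ( id ) / ( num ) * num ) $]
Step 7: shift ). Stack=[( ( E )] ptr=4 lookahead=* remaining=[* ( id ) / ( num ) * num ) $]
Step 8: reduce F->( E ). Stack=[( F] ptr=4 lookahead=* remaining=[* ( id ) / ( num ) * num ) $]
Step 9: reduce T->F. Stack=[( T] ptr=4 lookahead=* remaining=[* ( id ) / ( num ) * num ) $]
Step 10: shift *. Stack=[( T *] ptr=5 lookahead=( remaining=[( id ) / ( num ) * num ) $]
Step 11: shift (. Stack=[( T * (] ptr=6 lookahead=id remaining=[id ) / ( num ) * num ) $]
Step 12: shift id. Stack=[( T * ( id] ptr=7 lookahead=) remaining=[) / ( num ) * num ) $]
Step 13: reduce F->id. Stack=[( T * ( F] ptr=7 lookahead=) remaining=[) / ( num ) * num ) $]
Step 14: reduce T->F. Stack=[( T * ( T] ptr=7 lookahead=) remaining=[) / ( num ) * num ) $]
Step 15: reduce E->T. Stack=[( T * ( E] ptr=7 lookahead=) remaining=[) / ( num ) * num ) $]
Step 16: shift ). Stack=[( T * ( E )] ptr=8 lookahead=/ remaining=[/ ( num ) * num ) $]
Step 17: reduce F->( E ). Stack=[( T * F] ptr=8 lookahead=/ remaining=[/ ( num ) * num ) $]
Step 18: reduce T->T * F. Stack=[( T] ptr=8 lookahead=/ remaining=[/ ( num ) * num ) $]
Step 19: shift /. Stack=[( T /] ptr=9 lookahead=( remaining=[( num ) * num ) $]
Step 20: shift (. Stack=[( T / (] ptr=10 lookahead=num remaining=[num ) * num ) $]

Answer: 10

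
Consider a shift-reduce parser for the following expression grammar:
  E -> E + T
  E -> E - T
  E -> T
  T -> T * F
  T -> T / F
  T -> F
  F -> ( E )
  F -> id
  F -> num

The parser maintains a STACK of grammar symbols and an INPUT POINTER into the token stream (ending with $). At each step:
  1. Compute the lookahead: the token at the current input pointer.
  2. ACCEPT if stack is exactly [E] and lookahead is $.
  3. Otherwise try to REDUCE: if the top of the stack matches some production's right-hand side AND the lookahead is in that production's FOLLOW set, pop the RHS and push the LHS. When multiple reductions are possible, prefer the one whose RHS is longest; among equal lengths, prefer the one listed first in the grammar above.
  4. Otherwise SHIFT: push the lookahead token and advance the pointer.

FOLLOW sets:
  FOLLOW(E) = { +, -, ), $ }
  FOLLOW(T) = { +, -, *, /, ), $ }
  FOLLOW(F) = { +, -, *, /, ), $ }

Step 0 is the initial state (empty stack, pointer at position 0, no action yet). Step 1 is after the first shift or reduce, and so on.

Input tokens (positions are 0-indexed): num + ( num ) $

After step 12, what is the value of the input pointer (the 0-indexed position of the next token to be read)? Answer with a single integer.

Answer: 5

Derivation:
Step 1: shift num. Stack=[num] ptr=1 lookahead=+ remaining=[+ ( num ) $]
Step 2: reduce F->num. Stack=[F] ptr=1 lookahead=+ remaining=[+ ( num ) $]
Step 3: reduce T->F. Stack=[T] ptr=1 lookahead=+ remaining=[+ ( num ) $]
Step 4: reduce E->T. Stack=[E] ptr=1 lookahead=+ remaining=[+ ( num ) $]
Step 5: shift +. Stack=[E +] ptr=2 lookahead=( remaining=[( num ) $]
Step 6: shift (. Stack=[E + (] ptr=3 lookahead=num remaining=[num ) $]
Step 7: shift num. Stack=[E + ( num] ptr=4 lookahead=) remaining=[) $]
Step 8: reduce F->num. Stack=[E + ( F] ptr=4 lookahead=) remaining=[) $]
Step 9: reduce T->F. Stack=[E + ( T] ptr=4 lookahead=) remaining=[) $]
Step 10: reduce E->T. Stack=[E + ( E] ptr=4 lookahead=) remaining=[) $]
Step 11: shift ). Stack=[E + ( E )] ptr=5 lookahead=$ remaining=[$]
Step 12: reduce F->( E ). Stack=[E + F] ptr=5 lookahead=$ remaining=[$]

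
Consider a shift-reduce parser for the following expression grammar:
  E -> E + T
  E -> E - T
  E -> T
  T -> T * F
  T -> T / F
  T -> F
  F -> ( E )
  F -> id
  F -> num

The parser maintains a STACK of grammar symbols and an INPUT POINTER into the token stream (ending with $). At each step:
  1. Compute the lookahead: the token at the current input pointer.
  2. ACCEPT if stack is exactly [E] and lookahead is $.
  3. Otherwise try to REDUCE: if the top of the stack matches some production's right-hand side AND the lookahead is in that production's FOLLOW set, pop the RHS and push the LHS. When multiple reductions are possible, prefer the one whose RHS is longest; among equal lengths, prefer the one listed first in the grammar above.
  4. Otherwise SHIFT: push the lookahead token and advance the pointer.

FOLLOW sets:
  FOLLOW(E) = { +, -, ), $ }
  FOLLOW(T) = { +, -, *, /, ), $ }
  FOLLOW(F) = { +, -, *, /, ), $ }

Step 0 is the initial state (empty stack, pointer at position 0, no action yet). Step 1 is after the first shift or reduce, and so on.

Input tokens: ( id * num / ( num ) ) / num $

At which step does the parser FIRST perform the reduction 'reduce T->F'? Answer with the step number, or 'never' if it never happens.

Answer: 4

Derivation:
Step 1: shift (. Stack=[(] ptr=1 lookahead=id remaining=[id * num / ( num ) ) / num $]
Step 2: shift id. Stack=[( id] ptr=2 lookahead=* remaining=[* num / ( num ) ) / num $]
Step 3: reduce F->id. Stack=[( F] ptr=2 lookahead=* remaining=[* num / ( num ) ) / num $]
Step 4: reduce T->F. Stack=[( T] ptr=2 lookahead=* remaining=[* num / ( num ) ) / num $]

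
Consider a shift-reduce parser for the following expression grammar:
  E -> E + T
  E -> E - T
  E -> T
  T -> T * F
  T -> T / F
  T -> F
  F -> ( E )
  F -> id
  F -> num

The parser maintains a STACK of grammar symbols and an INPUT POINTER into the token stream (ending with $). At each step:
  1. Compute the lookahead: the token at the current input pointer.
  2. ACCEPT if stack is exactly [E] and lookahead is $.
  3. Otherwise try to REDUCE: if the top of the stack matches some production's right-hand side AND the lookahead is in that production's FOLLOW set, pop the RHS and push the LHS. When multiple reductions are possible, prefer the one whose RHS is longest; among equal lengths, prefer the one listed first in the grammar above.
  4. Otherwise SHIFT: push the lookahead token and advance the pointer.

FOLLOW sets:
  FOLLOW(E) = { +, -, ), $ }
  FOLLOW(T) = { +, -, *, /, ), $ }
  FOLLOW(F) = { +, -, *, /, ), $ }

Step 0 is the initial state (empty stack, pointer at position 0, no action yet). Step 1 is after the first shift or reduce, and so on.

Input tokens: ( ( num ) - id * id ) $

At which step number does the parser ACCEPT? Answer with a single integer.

Answer: 24

Derivation:
Step 1: shift (. Stack=[(] ptr=1 lookahead=( remaining=[( num ) - id * id ) $]
Step 2: shift (. Stack=[( (] ptr=2 lookahead=num remaining=[num ) - id * id ) $]
Step 3: shift num. Stack=[( ( num] ptr=3 lookahead=) remaining=[) - id * id ) $]
Step 4: reduce F->num. Stack=[( ( F] ptr=3 lookahead=) remaining=[) - id * id ) $]
Step 5: reduce T->F. Stack=[( ( T] ptr=3 lookahead=) remaining=[) - id * id ) $]
Step 6: reduce E->T. Stack=[( ( E] ptr=3 lookahead=) remaining=[) - id * id ) $]
Step 7: shift ). Stack=[( ( E )] ptr=4 lookahead=- remaining=[- id * id ) $]
Step 8: reduce F->( E ). Stack=[( F] ptr=4 lookahead=- remaining=[- id * id ) $]
Step 9: reduce T->F. Stack=[( T] ptr=4 lookahead=- remaining=[- id * id ) $]
Step 10: reduce E->T. Stack=[( E] ptr=4 lookahead=- remaining=[- id * id ) $]
Step 11: shift -. Stack=[( E -] ptr=5 lookahead=id remaining=[id * id ) $]
Step 12: shift id. Stack=[( E - id] ptr=6 lookahead=* remaining=[* id ) $]
Step 13: reduce F->id. Stack=[( E - F] ptr=6 lookahead=* remaining=[* id ) $]
Step 14: reduce T->F. Stack=[( E - T] ptr=6 lookahead=* remaining=[* id ) $]
Step 15: shift *. Stack=[( E - T *] ptr=7 lookahead=id remaining=[id ) $]
Step 16: shift id. Stack=[( E - T * id] ptr=8 lookahead=) remaining=[) $]
Step 17: reduce F->id. Stack=[( E - T * F] ptr=8 lookahead=) remaining=[) $]
Step 18: reduce T->T * F. Stack=[( E - T] ptr=8 lookahead=) remaining=[) $]
Step 19: reduce E->E - T. Stack=[( E] ptr=8 lookahead=) remaining=[) $]
Step 20: shift ). Stack=[( E )] ptr=9 lookahead=$ remaining=[$]
Step 21: reduce F->( E ). Stack=[F] ptr=9 lookahead=$ remaining=[$]
Step 22: reduce T->F. Stack=[T] ptr=9 lookahead=$ remaining=[$]
Step 23: reduce E->T. Stack=[E] ptr=9 lookahead=$ remaining=[$]
Step 24: accept. Stack=[E] ptr=9 lookahead=$ remaining=[$]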